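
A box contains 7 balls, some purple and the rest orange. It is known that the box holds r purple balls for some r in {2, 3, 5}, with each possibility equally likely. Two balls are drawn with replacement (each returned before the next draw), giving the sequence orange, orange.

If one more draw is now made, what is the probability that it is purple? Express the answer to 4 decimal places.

0.3746

Under each hypothesis, the probability of the observed sequence is: P(data | r = 2) = (5/7)(5/7) = 25/49; P(data | r = 3) = (4/7)(4/7) = 16/49; P(data | r = 5) = (2/7)(2/7) = 4/49.
Weighting by the prior gives 1/3 · 25/49 = 25/147, 1/3 · 16/49 = 16/147, 1/3 · 4/49 = 4/147; these sum to 15/49.
Dividing through by the total gives posterior P(r = 2 | data) = 5/9, P(r = 3 | data) = 16/45, P(r = 5 | data) = 4/45.
The predictive probability is P(purple next | data) = (2/7)(5/9) + (3/7)(16/45) + (5/7)(4/45) = 118/315.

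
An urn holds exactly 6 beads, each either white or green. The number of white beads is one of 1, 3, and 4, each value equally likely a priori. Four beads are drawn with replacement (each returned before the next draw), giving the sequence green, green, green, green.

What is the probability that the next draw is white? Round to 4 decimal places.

0.2151

For each hypothesis, P(data | H) works out to: P(data | r = 1) = (5/6)(5/6)(5/6)(5/6) = 0.48225; P(data | r = 3) = (3/6)(3/6)(3/6)(3/6) = 0.0625; P(data | r = 4) = (2/6)(2/6)(2/6)(2/6) = 0.012346.
The prior-weighted likelihoods are 1/3 · 0.48225 = 0.16075, 1/3 · 0.0625 = 0.020833, 1/3 · 0.012346 = 0.0041152; summing to 0.1857.
The posterior is then P(r = 1 | data) = 0.86565, P(r = 3 | data) = 0.11219, P(r = 4 | data) = 0.022161.
Averaging over the posterior, P(white next | data) = (1/6)(0.86565) + (1/2)(0.11219) + (2/3)(0.022161) = 0.21514.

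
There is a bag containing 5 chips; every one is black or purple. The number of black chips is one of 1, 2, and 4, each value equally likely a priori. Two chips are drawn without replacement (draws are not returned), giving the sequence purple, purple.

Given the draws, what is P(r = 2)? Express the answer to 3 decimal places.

Compute the likelihood of the observed sequence for each case: P(data | r = 1) = (4/5)(3/4) = 3/5; P(data | r = 2) = (3/5)(2/4) = 3/10; P(data | r = 4) = (1/5)(0/4) = 0.
Weighting by the prior gives 1/3 · 3/5 = 1/5, 1/3 · 3/10 = 1/10, 1/3 · 0 = 0; summing to 3/10.
Hence P(r = 2 | data) = (1/10) / (3/10) = 1/3.

0.333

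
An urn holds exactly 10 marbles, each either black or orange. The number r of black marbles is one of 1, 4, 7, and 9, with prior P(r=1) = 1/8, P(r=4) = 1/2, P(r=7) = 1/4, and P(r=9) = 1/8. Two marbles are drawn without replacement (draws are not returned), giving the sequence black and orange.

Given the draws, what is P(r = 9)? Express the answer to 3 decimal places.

For each hypothesis, P(data | H) works out to: P(data | r = 1) = (1/10)(9/9) = 1/10; P(data | r = 4) = (4/10)(6/9) = 4/15; P(data | r = 7) = (7/10)(3/9) = 7/30; P(data | r = 9) = (9/10)(1/9) = 1/10.
Multiplying each by its prior: 1/8 · 1/10 = 1/80, 1/2 · 4/15 = 2/15, 1/4 · 7/30 = 7/120, 1/8 · 1/10 = 1/80; with total 13/60.
So P(r = 9 | data) = (1/80) / (13/60) = 3/52.

0.058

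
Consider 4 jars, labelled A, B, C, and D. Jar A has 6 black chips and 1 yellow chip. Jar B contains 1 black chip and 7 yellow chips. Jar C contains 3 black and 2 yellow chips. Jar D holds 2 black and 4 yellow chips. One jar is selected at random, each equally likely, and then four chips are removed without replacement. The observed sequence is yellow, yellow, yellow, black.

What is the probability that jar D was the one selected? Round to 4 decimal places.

For each hypothesis, P(data | H) works out to: P(data | jar A) = (1/7)(0/6) = 0; P(data | jar B) = (7/8)(6/7)(5/6)(1/5) = 1/8; P(data | jar C) = (2/5)(1/4)(0/3) = 0; P(data | jar D) = (4/6)(3/5)(2/4)(2/3) = 2/15.
Weighting by the prior gives 1/4 · 0 = 0, 1/4 · 1/8 = 1/32, 1/4 · 0 = 0, 1/4 · 2/15 = 1/30; these sum to 31/480.
Hence P(jar D | data) = (1/30) / (31/480) = 16/31.

0.5161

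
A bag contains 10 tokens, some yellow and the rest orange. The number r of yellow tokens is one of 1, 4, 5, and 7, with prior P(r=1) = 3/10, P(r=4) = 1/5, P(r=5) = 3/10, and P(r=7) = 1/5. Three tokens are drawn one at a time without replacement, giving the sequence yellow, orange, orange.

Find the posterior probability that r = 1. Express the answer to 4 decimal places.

0.2571

Under each hypothesis, the probability of the observed sequence is: P(data | r = 1) = (1/10)(9/9)(8/8) = 1/10; P(data | r = 4) = (4/10)(6/9)(5/8) = 1/6; P(data | r = 5) = (5/10)(5/9)(4/8) = 5/36; P(data | r = 7) = (7/10)(3/9)(2/8) = 7/120.
Multiplying each by its prior: 3/10 · 1/10 = 3/100, 1/5 · 1/6 = 1/30, 3/10 · 5/36 = 1/24, 1/5 · 7/120 = 7/600; with total 7/60.
Therefore the posterior P(r = 1 | data) = (3/100) / (7/60) = 9/35.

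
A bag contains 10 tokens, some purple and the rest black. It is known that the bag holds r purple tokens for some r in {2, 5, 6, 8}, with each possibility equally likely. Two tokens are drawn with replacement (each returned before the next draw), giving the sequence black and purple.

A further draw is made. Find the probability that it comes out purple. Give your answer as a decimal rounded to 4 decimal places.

0.5296

The likelihood of the observed sequence under each hypothesis: P(data | r = 2) = (8/10)(2/10) = 4/25; P(data | r = 5) = (5/10)(5/10) = 1/4; P(data | r = 6) = (4/10)(6/10) = 6/25; P(data | r = 8) = (2/10)(8/10) = 4/25.
Multiplying each by its prior: 1/4 · 4/25 = 1/25, 1/4 · 1/4 = 1/16, 1/4 · 6/25 = 3/50, 1/4 · 4/25 = 1/25; summing to 81/400.
Normalising, the posterior is P(r = 2 | data) = 16/81, P(r = 5 | data) = 25/81, P(r = 6 | data) = 8/27, P(r = 8 | data) = 16/81.
Averaging over the posterior, P(purple next | data) = (1/5)(16/81) + (1/2)(25/81) + (3/5)(8/27) + (4/5)(16/81) = 143/270.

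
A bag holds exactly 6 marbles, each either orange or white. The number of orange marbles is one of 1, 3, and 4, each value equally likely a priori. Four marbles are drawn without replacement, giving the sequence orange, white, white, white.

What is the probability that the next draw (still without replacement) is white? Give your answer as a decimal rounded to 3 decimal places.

0.769

The likelihood of the observed sequence under each hypothesis: P(data | r = 1) = (1/6)(5/5)(4/4)(3/3) = 1/6; P(data | r = 3) = (3/6)(3/5)(2/4)(1/3) = 1/20; P(data | r = 4) = (4/6)(2/5)(1/4)(0/3) = 0.
The prior-weighted likelihoods are 1/3 · 1/6 = 1/18, 1/3 · 1/20 = 1/60, 1/3 · 0 = 0; summing to 13/180.
Normalising, the posterior is P(r = 1 | data) = 10/13, P(r = 3 | data) = 3/13, P(r = 4 | data) = 0.
So P(white next | data) = Σ P(white next | H) P(H | data) = (1)(10/13) + (0)(3/13) = 10/13.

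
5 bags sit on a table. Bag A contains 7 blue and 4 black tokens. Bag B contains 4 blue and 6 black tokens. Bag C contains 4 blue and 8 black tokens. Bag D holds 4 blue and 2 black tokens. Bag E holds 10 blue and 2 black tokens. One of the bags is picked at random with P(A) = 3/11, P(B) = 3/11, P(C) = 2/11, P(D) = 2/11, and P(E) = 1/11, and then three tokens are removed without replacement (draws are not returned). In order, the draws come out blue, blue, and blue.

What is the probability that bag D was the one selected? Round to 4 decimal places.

Under each hypothesis, the probability of the observed sequence is: P(data | bag A) = (7/11)(6/10)(5/9) = 0.21212; P(data | bag B) = (4/10)(3/9)(2/8) = 0.033333; P(data | bag C) = (4/12)(3/11)(2/10) = 0.018182; P(data | bag D) = (4/6)(3/5)(2/4) = 0.2; P(data | bag E) = (10/12)(9/11)(8/10) = 0.54545.
The prior-weighted likelihoods are 3/11 · 0.21212 = 0.057851, 3/11 · 0.033333 = 0.0090909, 2/11 · 0.018182 = 0.0033058, 2/11 · 0.2 = 0.036364, 1/11 · 0.54545 = 0.049587; with total 0.1562.
Therefore the posterior P(bag D | data) = (0.036364) / (0.1562) = 0.2328.

0.2328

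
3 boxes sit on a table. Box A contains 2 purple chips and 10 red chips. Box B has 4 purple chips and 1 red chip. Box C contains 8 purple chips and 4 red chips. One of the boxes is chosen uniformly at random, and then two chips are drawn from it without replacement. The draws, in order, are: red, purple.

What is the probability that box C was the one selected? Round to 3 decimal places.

0.408

Compute the likelihood of the observed sequence for each case: P(data | box A) = (10/12)(2/11) = 5/33; P(data | box B) = (1/5)(4/4) = 1/5; P(data | box C) = (4/12)(8/11) = 8/33.
Multiplying each by its prior: 1/3 · 5/33 = 5/99, 1/3 · 1/5 = 1/15, 1/3 · 8/33 = 8/99; summing to 98/495.
By Bayes' rule, P(box C | data) = (8/99) / (98/495) = 20/49.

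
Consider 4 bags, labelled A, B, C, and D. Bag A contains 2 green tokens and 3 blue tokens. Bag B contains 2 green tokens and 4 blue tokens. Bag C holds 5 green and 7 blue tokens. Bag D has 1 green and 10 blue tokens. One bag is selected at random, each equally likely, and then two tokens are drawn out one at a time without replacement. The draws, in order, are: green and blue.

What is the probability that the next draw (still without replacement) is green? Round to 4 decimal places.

0.2956

Under each hypothesis, the probability of the observed sequence is: P(data | bag A) = (2/5)(3/4) = 3/10; P(data | bag B) = (2/6)(4/5) = 4/15; P(data | bag C) = (5/12)(7/11) = 35/132; P(data | bag D) = (1/11)(10/10) = 1/11.
The prior-weighted likelihoods are 1/4 · 3/10 = 3/40, 1/4 · 4/15 = 1/15, 1/4 · 35/132 = 35/528, 1/4 · 1/11 = 1/44; these sum to 203/880.
Normalising, the posterior is P(bag A | data) = 66/203, P(bag B | data) = 176/609, P(bag C | data) = 25/87, P(bag D | data) = 20/203.
Averaging over the posterior, P(green next | data) = (1/3)(66/203) + (1/4)(176/609) + (2/5)(25/87) + (0)(20/203) = 60/203.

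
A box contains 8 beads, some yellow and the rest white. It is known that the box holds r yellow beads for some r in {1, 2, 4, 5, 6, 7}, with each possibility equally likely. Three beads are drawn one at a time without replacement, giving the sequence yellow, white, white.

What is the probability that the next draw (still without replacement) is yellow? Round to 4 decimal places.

0.4000

Under each hypothesis, the probability of the observed sequence is: P(data | r = 1) = (1/8)(7/7)(6/6) = 1/8; P(data | r = 2) = (2/8)(6/7)(5/6) = 5/28; P(data | r = 4) = (4/8)(4/7)(3/6) = 1/7; P(data | r = 5) = (5/8)(3/7)(2/6) = 5/56; P(data | r = 6) = (6/8)(2/7)(1/6) = 1/28; P(data | r = 7) = (7/8)(1/7)(0/6) = 0.
Multiplying each by its prior: 1/6 · 1/8 = 1/48, 1/6 · 5/28 = 5/168, 1/6 · 1/7 = 1/42, 1/6 · 5/56 = 5/336, 1/6 · 1/28 = 1/168, 1/6 · 0 = 0; summing to 2/21.
Dividing through by the total gives posterior P(r = 1 | data) = 7/32, P(r = 2 | data) = 5/16, P(r = 4 | data) = 1/4, P(r = 5 | data) = 5/32, P(r = 6 | data) = 1/16, P(r = 7 | data) = 0.
Averaging over the posterior, P(yellow next | data) = (0)(7/32) + (1/5)(5/16) + (3/5)(1/4) + (4/5)(5/32) + (1)(1/16) = 2/5.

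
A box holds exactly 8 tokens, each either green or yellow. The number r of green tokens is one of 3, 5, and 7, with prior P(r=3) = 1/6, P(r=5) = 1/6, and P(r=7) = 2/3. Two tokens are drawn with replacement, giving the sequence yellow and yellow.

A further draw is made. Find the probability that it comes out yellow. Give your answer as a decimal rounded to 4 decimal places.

0.5132

The likelihood of the observed sequence under each hypothesis: P(data | r = 3) = (5/8)(5/8) = 25/64; P(data | r = 5) = (3/8)(3/8) = 9/64; P(data | r = 7) = (1/8)(1/8) = 1/64.
Weighting by the prior gives 1/6 · 25/64 = 25/384, 1/6 · 9/64 = 3/128, 2/3 · 1/64 = 1/96; these sum to 19/192.
Dividing through by the total gives posterior P(r = 3 | data) = 25/38, P(r = 5 | data) = 9/38, P(r = 7 | data) = 2/19.
Averaging over the posterior, P(yellow next | data) = (5/8)(25/38) + (3/8)(9/38) + (1/8)(2/19) = 39/76.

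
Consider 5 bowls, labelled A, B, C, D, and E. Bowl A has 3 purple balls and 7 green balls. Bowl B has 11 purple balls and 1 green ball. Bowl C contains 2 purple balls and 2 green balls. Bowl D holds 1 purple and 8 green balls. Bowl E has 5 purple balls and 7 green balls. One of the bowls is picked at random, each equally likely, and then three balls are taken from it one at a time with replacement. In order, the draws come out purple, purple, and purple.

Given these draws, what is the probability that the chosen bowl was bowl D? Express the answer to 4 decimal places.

Under each hypothesis, the probability of the observed sequence is: P(data | bowl A) = (3/10)(3/10)(3/10) = 0.027; P(data | bowl B) = (11/12)(11/12)(11/12) = 0.77025; P(data | bowl C) = (2/4)(2/4)(2/4) = 0.125; P(data | bowl D) = (1/9)(1/9)(1/9) = 0.0013717; P(data | bowl E) = (5/12)(5/12)(5/12) = 0.072338.
The prior-weighted likelihoods are 1/5 · 0.027 = 0.0054, 1/5 · 0.77025 = 0.15405, 1/5 · 0.125 = 0.025, 1/5 · 0.0013717 = 0.00027435, 1/5 · 0.072338 = 0.014468; with total 0.19919.
By Bayes' rule, P(bowl D | data) = (0.00027435) / (0.19919) = 0.0013773.

0.0014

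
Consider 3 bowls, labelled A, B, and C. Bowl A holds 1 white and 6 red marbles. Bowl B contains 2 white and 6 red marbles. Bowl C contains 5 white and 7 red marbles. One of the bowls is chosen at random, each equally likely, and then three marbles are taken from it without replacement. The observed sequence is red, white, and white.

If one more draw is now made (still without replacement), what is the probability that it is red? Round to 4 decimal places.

For each hypothesis, P(data | H) works out to: P(data | bowl A) = (6/7)(1/6)(0/5) = 0; P(data | bowl B) = (6/8)(2/7)(1/6) = 0.035714; P(data | bowl C) = (7/12)(5/11)(4/10) = 0.10606.
Weighting by the prior gives 1/3 · 0 = 0, 1/3 · 0.035714 = 0.011905, 1/3 · 0.10606 = 0.035354; with total 0.047258.
Dividing through by the total gives posterior P(bowl A | data) = 0, P(bowl B | data) = 0.25191, P(bowl C | data) = 0.74809.
So P(red next | data) = Σ P(red next | H) P(H | data) = (1)(0.25191) + (2/3)(0.74809) = 0.75064.

0.7506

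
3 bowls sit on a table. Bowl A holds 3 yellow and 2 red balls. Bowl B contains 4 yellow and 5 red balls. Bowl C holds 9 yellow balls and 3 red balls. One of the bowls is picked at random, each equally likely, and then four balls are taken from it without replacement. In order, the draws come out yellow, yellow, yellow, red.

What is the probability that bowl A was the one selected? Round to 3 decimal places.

The likelihood of the observed sequence under each hypothesis: P(data | bowl A) = (3/5)(2/4)(1/3)(2/2) = 0.1; P(data | bowl B) = (4/9)(3/8)(2/7)(5/6) = 0.039683; P(data | bowl C) = (9/12)(8/11)(7/10)(3/9) = 0.12727.
The prior-weighted likelihoods are 1/3 · 0.1 = 0.033333, 1/3 · 0.039683 = 0.013228, 1/3 · 0.12727 = 0.042424; with total 0.088985.
So P(bowl A | data) = (0.033333) / (0.088985) = 0.37459.

0.375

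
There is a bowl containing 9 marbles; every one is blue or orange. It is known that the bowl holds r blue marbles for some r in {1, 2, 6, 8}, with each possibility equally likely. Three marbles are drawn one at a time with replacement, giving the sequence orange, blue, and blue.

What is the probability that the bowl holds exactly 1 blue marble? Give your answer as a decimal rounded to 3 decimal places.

0.038

The likelihood of the observed sequence under each hypothesis: P(data | r = 1) = (8/9)(1/9)(1/9) = 8/729; P(data | r = 2) = (7/9)(2/9)(2/9) = 28/729; P(data | r = 6) = (3/9)(6/9)(6/9) = 4/27; P(data | r = 8) = (1/9)(8/9)(8/9) = 64/729.
Multiplying each by its prior: 1/4 · 8/729 = 2/729, 1/4 · 28/729 = 7/729, 1/4 · 4/27 = 1/27, 1/4 · 64/729 = 16/729; summing to 52/729.
By Bayes' rule, P(r = 1 | data) = (2/729) / (52/729) = 1/26.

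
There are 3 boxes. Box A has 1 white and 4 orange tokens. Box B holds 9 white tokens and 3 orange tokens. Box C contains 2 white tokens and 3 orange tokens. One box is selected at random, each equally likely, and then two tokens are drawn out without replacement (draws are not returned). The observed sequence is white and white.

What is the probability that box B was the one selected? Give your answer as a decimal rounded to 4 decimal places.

Compute the likelihood of the observed sequence for each case: P(data | box A) = (1/5)(0/4) = 0; P(data | box B) = (9/12)(8/11) = 6/11; P(data | box C) = (2/5)(1/4) = 1/10.
The prior-weighted likelihoods are 1/3 · 0 = 0, 1/3 · 6/11 = 2/11, 1/3 · 1/10 = 1/30; with total 71/330.
Therefore the posterior P(box B | data) = (2/11) / (71/330) = 60/71.

0.8451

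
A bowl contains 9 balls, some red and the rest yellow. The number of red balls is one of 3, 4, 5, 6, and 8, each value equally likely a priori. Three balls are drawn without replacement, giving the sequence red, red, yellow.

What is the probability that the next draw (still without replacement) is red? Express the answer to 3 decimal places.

The likelihood of the observed sequence under each hypothesis: P(data | r = 3) = (3/9)(2/8)(6/7) = 1/14; P(data | r = 4) = (4/9)(3/8)(5/7) = 5/42; P(data | r = 5) = (5/9)(4/8)(4/7) = 10/63; P(data | r = 6) = (6/9)(5/8)(3/7) = 5/28; P(data | r = 8) = (8/9)(7/8)(1/7) = 1/9.
Multiplying each by its prior: 1/5 · 1/14 = 1/70, 1/5 · 5/42 = 1/42, 1/5 · 10/63 = 2/63, 1/5 · 5/28 = 1/28, 1/5 · 1/9 = 1/45; these sum to 23/180.
Dividing through by the total gives posterior P(r = 3 | data) = 18/161, P(r = 4 | data) = 30/161, P(r = 5 | data) = 40/161, P(r = 6 | data) = 45/161, P(r = 8 | data) = 4/23.
The predictive probability is P(red next | data) = (1/6)(18/161) + (1/3)(30/161) + (1/2)(40/161) + (2/3)(45/161) + (1)(4/23) = 13/23.

0.565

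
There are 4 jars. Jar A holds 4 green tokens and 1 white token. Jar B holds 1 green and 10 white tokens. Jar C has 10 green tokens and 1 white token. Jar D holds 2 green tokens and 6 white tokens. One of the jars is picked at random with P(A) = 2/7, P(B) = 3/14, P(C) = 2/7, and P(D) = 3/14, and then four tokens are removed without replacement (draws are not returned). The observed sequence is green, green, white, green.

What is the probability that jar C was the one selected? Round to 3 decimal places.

0.313

Under each hypothesis, the probability of the observed sequence is: P(data | jar A) = (4/5)(3/4)(1/3)(2/2) = 1/5; P(data | jar B) = (1/11)(0/10) = 0; P(data | jar C) = (10/11)(9/10)(1/9)(8/8) = 1/11; P(data | jar D) = (2/8)(1/7)(6/6)(0/5) = 0.
Weighting by the prior gives 2/7 · 1/5 = 2/35, 3/14 · 0 = 0, 2/7 · 1/11 = 2/77, 3/14 · 0 = 0; these sum to 32/385.
Therefore the posterior P(jar C | data) = (2/77) / (32/385) = 5/16.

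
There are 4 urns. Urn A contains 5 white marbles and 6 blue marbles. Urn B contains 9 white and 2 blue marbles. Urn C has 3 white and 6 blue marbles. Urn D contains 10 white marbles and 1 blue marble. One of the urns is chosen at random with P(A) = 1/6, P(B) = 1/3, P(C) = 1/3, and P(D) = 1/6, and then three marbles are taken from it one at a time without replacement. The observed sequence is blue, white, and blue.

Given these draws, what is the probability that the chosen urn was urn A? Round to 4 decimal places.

0.2780

Compute the likelihood of the observed sequence for each case: P(data | urn A) = (6/11)(5/10)(5/9) = 0.15152; P(data | urn B) = (2/11)(9/10)(1/9) = 0.018182; P(data | urn C) = (6/9)(3/8)(5/7) = 0.17857; P(data | urn D) = (1/11)(10/10)(0/9) = 0.
Multiplying each by its prior: 1/6 · 0.15152 = 0.025253, 1/3 · 0.018182 = 0.0060606, 1/3 · 0.17857 = 0.059524, 1/6 · 0 = 0; with total 0.090837.
By Bayes' rule, P(urn A | data) = (0.025253) / (0.090837) = 0.278.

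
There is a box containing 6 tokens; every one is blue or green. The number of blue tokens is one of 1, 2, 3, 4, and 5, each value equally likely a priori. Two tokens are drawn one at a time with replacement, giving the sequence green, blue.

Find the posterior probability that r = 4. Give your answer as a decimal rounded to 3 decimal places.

For each hypothesis, P(data | H) works out to: P(data | r = 1) = (5/6)(1/6) = 5/36; P(data | r = 2) = (4/6)(2/6) = 2/9; P(data | r = 3) = (3/6)(3/6) = 1/4; P(data | r = 4) = (2/6)(4/6) = 2/9; P(data | r = 5) = (1/6)(5/6) = 5/36.
Multiplying each by its prior: 1/5 · 5/36 = 1/36, 1/5 · 2/9 = 2/45, 1/5 · 1/4 = 1/20, 1/5 · 2/9 = 2/45, 1/5 · 5/36 = 1/36; summing to 7/36.
Therefore the posterior P(r = 4 | data) = (2/45) / (7/36) = 8/35.

0.229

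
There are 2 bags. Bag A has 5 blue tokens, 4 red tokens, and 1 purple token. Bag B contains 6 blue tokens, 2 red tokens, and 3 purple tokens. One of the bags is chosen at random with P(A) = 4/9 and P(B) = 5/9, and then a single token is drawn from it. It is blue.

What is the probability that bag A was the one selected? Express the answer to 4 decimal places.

0.4231

Compute the likelihood of this draw for each case: P(data | bag A) = (5/10) = 1/2; P(data | bag B) = (6/11) = 6/11.
Weighting by the prior gives 4/9 · 1/2 = 2/9, 5/9 · 6/11 = 10/33; with total 52/99.
So P(bag A | data) = (2/9) / (52/99) = 11/26.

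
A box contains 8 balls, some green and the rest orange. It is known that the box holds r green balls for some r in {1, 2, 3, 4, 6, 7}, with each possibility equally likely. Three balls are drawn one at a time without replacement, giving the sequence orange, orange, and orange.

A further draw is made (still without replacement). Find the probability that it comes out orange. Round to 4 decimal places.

0.6493

The likelihood of the observed sequence under each hypothesis: P(data | r = 1) = (7/8)(6/7)(5/6) = 5/8; P(data | r = 2) = (6/8)(5/7)(4/6) = 5/14; P(data | r = 3) = (5/8)(4/7)(3/6) = 5/28; P(data | r = 4) = (4/8)(3/7)(2/6) = 1/14; P(data | r = 6) = (2/8)(1/7)(0/6) = 0; P(data | r = 7) = (1/8)(0/7) = 0.
The prior-weighted likelihoods are 1/6 · 5/8 = 5/48, 1/6 · 5/14 = 5/84, 1/6 · 5/28 = 5/168, 1/6 · 1/14 = 1/84, 1/6 · 0 = 0, 1/6 · 0 = 0; with total 23/112.
Normalising, the posterior is P(r = 1 | data) = 35/69, P(r = 2 | data) = 20/69, P(r = 3 | data) = 10/69, P(r = 4 | data) = 4/69, P(r = 6 | data) = 0, P(r = 7 | data) = 0.
So P(orange next | data) = Σ P(orange next | H) P(H | data) = (4/5)(35/69) + (3/5)(20/69) + (2/5)(10/69) + (1/5)(4/69) = 224/345.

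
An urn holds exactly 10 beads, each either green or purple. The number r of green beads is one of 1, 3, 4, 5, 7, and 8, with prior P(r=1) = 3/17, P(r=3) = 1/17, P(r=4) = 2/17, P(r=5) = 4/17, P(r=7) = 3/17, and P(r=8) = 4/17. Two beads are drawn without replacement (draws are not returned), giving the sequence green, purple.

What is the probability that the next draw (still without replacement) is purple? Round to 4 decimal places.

The likelihood of the observed sequence under each hypothesis: P(data | r = 1) = (1/10)(9/9) = 1/10; P(data | r = 3) = (3/10)(7/9) = 7/30; P(data | r = 4) = (4/10)(6/9) = 4/15; P(data | r = 5) = (5/10)(5/9) = 5/18; P(data | r = 7) = (7/10)(3/9) = 7/30; P(data | r = 8) = (8/10)(2/9) = 8/45.
The prior-weighted likelihoods are 3/17 · 1/10 = 3/170, 1/17 · 7/30 = 7/510, 2/17 · 4/15 = 8/255, 4/17 · 5/18 = 10/153, 3/17 · 7/30 = 7/170, 4/17 · 8/45 = 32/765; summing to 19/90.
Dividing through by the total gives posterior P(r = 1 | data) = 27/323, P(r = 3 | data) = 21/323, P(r = 4 | data) = 48/323, P(r = 5 | data) = 100/323, P(r = 7 | data) = 63/323, P(r = 8 | data) = 64/323.
Averaging over the posterior, P(purple next | data) = (1)(27/323) + (3/4)(21/323) + (5/8)(48/323) + (1/2)(100/323) + (1/4)(63/323) + (1/8)(64/323) = 293/646.

0.4536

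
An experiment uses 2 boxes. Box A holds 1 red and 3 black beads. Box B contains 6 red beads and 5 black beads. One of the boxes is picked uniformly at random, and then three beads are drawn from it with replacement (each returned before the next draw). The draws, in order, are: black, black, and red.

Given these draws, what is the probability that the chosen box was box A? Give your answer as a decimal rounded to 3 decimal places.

0.555

Compute the likelihood of the observed sequence for each case: P(data | box A) = (3/4)(3/4)(1/4) = 0.14062; P(data | box B) = (5/11)(5/11)(6/11) = 0.1127.
Multiplying each by its prior: 1/2 · 0.14062 = 0.070312, 1/2 · 0.1127 = 0.056349; these sum to 0.12666.
Therefore the posterior P(box A | data) = (0.070312) / (0.12666) = 0.55512.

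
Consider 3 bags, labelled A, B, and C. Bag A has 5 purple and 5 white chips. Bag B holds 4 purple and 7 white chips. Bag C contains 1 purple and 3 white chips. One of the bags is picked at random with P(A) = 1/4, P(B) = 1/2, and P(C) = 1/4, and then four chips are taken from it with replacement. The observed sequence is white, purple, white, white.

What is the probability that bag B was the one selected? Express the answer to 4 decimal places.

Compute the likelihood of the observed sequence for each case: P(data | bag A) = (5/10)(5/10)(5/10)(5/10) = 0.0625; P(data | bag B) = (7/11)(4/11)(7/11)(7/11) = 0.093709; P(data | bag C) = (3/4)(1/4)(3/4)(3/4) = 0.10547.
Multiplying each by its prior: 1/4 · 0.0625 = 0.015625, 1/2 · 0.093709 = 0.046855, 1/4 · 0.10547 = 0.026367; these sum to 0.088847.
Hence P(bag B | data) = (0.046855) / (0.088847) = 0.52736.

0.5274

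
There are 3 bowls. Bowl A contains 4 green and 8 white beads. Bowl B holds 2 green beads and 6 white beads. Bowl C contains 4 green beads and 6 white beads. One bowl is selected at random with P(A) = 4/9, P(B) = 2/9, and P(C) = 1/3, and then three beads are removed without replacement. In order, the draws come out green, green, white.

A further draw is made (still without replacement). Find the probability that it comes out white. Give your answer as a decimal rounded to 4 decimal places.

0.7730

The likelihood of the observed sequence under each hypothesis: P(data | bowl A) = (4/12)(3/11)(8/10) = 4/55; P(data | bowl B) = (2/8)(1/7)(6/6) = 1/28; P(data | bowl C) = (4/10)(3/9)(6/8) = 1/10.
The prior-weighted likelihoods are 4/9 · 4/55 = 16/495, 2/9 · 1/28 = 1/126, 1/3 · 1/10 = 1/30; with total 17/231.
Dividing through by the total gives posterior P(bowl A | data) = 0.43922, P(bowl B | data) = 0.10784, P(bowl C | data) = 0.45294.
The predictive probability is P(white next | data) = (7/9)(0.43922) + (1)(0.10784) + (5/7)(0.45294) = 0.77298.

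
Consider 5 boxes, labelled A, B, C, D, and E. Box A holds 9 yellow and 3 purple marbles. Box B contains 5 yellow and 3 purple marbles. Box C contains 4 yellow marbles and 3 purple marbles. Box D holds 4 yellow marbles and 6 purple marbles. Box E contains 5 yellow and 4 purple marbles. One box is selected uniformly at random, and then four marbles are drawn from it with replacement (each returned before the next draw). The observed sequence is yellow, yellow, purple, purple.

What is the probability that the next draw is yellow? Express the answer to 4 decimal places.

0.5654

For each hypothesis, P(data | H) works out to: P(data | box A) = (9/12)(9/12)(3/12)(3/12) = 0.035156; P(data | box B) = (5/8)(5/8)(3/8)(3/8) = 0.054932; P(data | box C) = (4/7)(4/7)(3/7)(3/7) = 0.059975; P(data | box D) = (4/10)(4/10)(6/10)(6/10) = 0.0576; P(data | box E) = (5/9)(5/9)(4/9)(4/9) = 0.060966.
The prior-weighted likelihoods are 1/5 · 0.035156 = 0.0070313, 1/5 · 0.054932 = 0.010986, 1/5 · 0.059975 = 0.011995, 1/5 · 0.0576 = 0.01152, 1/5 · 0.060966 = 0.012193; with total 0.053726.
Dividing through by the total gives posterior P(box A | data) = 0.13087, P(box B | data) = 0.20449, P(box C | data) = 0.22326, P(box D | data) = 0.21442, P(box E | data) = 0.22695.
The predictive probability is P(yellow next | data) = (3/4)(0.13087) + (5/8)(0.20449) + (4/7)(0.22326) + (2/5)(0.21442) + (5/9)(0.22695) = 0.56539.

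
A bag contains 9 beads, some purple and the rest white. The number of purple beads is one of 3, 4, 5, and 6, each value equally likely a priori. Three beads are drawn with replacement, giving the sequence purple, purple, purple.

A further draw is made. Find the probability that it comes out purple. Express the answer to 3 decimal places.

0.581

Compute the likelihood of the observed sequence for each case: P(data | r = 3) = (3/9)(3/9)(3/9) = 0.037037; P(data | r = 4) = (4/9)(4/9)(4/9) = 0.087791; P(data | r = 5) = (5/9)(5/9)(5/9) = 0.17147; P(data | r = 6) = (6/9)(6/9)(6/9) = 0.2963.
Weighting by the prior gives 1/4 · 0.037037 = 0.0092593, 1/4 · 0.087791 = 0.021948, 1/4 · 0.17147 = 0.042867, 1/4 · 0.2963 = 0.074074; these sum to 0.14815.
Dividing through by the total gives posterior P(r = 3 | data) = 0.0625, P(r = 4 | data) = 0.14815, P(r = 5 | data) = 0.28935, P(r = 6 | data) = 0.5.
Averaging over the posterior, P(purple next | data) = (1/3)(0.0625) + (4/9)(0.14815) + (5/9)(0.28935) + (2/3)(0.5) = 0.58076.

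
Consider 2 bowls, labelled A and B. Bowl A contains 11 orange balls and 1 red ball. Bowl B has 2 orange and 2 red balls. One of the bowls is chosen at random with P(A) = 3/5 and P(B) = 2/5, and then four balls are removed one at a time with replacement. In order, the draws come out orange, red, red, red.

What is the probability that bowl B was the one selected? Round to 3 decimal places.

0.987

Compute the likelihood of the observed sequence for each case: P(data | bowl A) = (11/12)(1/12)(1/12)(1/12) = 0.00053048; P(data | bowl B) = (2/4)(2/4)(2/4)(2/4) = 0.0625.
Weighting by the prior gives 3/5 · 0.00053048 = 0.00031829, 2/5 · 0.0625 = 0.025; summing to 0.025318.
Therefore the posterior P(bowl B | data) = (0.025) / (0.025318) = 0.98743.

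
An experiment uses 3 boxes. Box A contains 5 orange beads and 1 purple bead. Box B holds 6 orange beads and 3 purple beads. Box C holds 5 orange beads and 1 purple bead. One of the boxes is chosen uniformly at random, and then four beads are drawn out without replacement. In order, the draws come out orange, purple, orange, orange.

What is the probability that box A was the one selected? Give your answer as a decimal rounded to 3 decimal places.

0.368

Under each hypothesis, the probability of the observed sequence is: P(data | box A) = (5/6)(1/5)(4/4)(3/3) = 1/6; P(data | box B) = (6/9)(3/8)(5/7)(4/6) = 5/42; P(data | box C) = (5/6)(1/5)(4/4)(3/3) = 1/6.
Weighting by the prior gives 1/3 · 1/6 = 1/18, 1/3 · 5/42 = 5/126, 1/3 · 1/6 = 1/18; with total 19/126.
Therefore the posterior P(box A | data) = (1/18) / (19/126) = 7/19.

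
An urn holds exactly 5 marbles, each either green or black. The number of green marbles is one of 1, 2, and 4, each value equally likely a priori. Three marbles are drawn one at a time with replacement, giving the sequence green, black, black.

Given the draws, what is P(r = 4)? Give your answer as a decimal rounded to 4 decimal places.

The likelihood of the observed sequence under each hypothesis: P(data | r = 1) = (1/5)(4/5)(4/5) = 16/125; P(data | r = 2) = (2/5)(3/5)(3/5) = 18/125; P(data | r = 4) = (4/5)(1/5)(1/5) = 4/125.
Weighting by the prior gives 1/3 · 16/125 = 16/375, 1/3 · 18/125 = 6/125, 1/3 · 4/125 = 4/375; these sum to 38/375.
By Bayes' rule, P(r = 4 | data) = (4/375) / (38/375) = 2/19.

0.1053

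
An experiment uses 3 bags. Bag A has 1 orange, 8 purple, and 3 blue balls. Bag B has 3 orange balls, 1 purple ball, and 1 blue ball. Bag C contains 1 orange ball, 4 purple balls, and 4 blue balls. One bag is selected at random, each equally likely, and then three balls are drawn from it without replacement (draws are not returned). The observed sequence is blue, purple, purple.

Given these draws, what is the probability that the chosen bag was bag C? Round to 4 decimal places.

Compute the likelihood of the observed sequence for each case: P(data | bag A) = (3/12)(8/11)(7/10) = 0.12727; P(data | bag B) = (1/5)(1/4)(0/3) = 0; P(data | bag C) = (4/9)(4/8)(3/7) = 0.095238.
Weighting by the prior gives 1/3 · 0.12727 = 0.042424, 1/3 · 0 = 0, 1/3 · 0.095238 = 0.031746; with total 0.07417.
Therefore the posterior P(bag C | data) = (0.031746) / (0.07417) = 0.42802.

0.4280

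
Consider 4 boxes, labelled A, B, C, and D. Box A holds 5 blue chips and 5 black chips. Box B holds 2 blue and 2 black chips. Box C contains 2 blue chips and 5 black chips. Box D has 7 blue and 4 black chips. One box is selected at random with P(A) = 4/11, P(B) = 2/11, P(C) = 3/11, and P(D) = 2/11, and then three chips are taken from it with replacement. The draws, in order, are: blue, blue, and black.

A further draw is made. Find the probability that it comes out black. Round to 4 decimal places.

For each hypothesis, P(data | H) works out to: P(data | box A) = (5/10)(5/10)(5/10) = 0.125; P(data | box B) = (2/4)(2/4)(2/4) = 0.125; P(data | box C) = (2/7)(2/7)(5/7) = 0.058309; P(data | box D) = (7/11)(7/11)(4/11) = 0.14726.
Weighting by the prior gives 4/11 · 0.125 = 0.045455, 2/11 · 0.125 = 0.022727, 3/11 · 0.058309 = 0.015902, 2/11 · 0.14726 = 0.026774; with total 0.11086.
Normalising, the posterior is P(box A | data) = 0.41002, P(box B | data) = 0.20501, P(box C | data) = 0.14345, P(box D | data) = 0.24152.
The predictive probability is P(black next | data) = (1/2)(0.41002) + (1/2)(0.20501) + (5/7)(0.14345) + (4/11)(0.24152) = 0.4978.

0.4978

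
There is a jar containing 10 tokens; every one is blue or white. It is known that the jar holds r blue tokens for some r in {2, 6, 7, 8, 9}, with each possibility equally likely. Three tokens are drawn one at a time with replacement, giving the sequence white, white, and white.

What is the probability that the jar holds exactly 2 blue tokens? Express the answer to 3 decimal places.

0.837

For each hypothesis, P(data | H) works out to: P(data | r = 2) = (8/10)(8/10)(8/10) = 0.512; P(data | r = 6) = (4/10)(4/10)(4/10) = 0.064; P(data | r = 7) = (3/10)(3/10)(3/10) = 0.027; P(data | r = 8) = (2/10)(2/10)(2/10) = 0.008; P(data | r = 9) = (1/10)(1/10)(1/10) = 0.001.
The prior-weighted likelihoods are 1/5 · 0.512 = 0.1024, 1/5 · 0.064 = 0.0128, 1/5 · 0.027 = 0.0054, 1/5 · 0.008 = 0.0016, 1/5 · 0.001 = 0.0002; these sum to 0.1224.
By Bayes' rule, P(r = 2 | data) = (0.1024) / (0.1224) = 0.8366.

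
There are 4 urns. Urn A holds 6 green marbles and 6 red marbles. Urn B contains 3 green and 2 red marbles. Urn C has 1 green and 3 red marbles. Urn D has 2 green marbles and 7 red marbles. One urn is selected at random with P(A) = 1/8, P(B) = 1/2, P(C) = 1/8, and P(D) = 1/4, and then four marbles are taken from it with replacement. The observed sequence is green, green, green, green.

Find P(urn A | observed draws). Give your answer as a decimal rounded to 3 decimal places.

Under each hypothesis, the probability of the observed sequence is: P(data | urn A) = (6/12)(6/12)(6/12)(6/12) = 0.0625; P(data | urn B) = (3/5)(3/5)(3/5)(3/5) = 0.1296; P(data | urn C) = (1/4)(1/4)(1/4)(1/4) = 0.0039062; P(data | urn D) = (2/9)(2/9)(2/9)(2/9) = 0.0024387.
Multiplying each by its prior: 1/8 · 0.0625 = 0.0078125, 1/2 · 0.1296 = 0.0648, 1/8 · 0.0039062 = 0.00048828, 1/4 · 0.0024387 = 0.00060966; with total 0.07371.
Hence P(urn A | data) = (0.0078125) / (0.07371) = 0.10599.

0.106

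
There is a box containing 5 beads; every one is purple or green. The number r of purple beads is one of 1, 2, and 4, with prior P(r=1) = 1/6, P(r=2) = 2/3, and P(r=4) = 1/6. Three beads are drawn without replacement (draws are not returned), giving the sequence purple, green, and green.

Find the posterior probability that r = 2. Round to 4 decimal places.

0.8000

The likelihood of the observed sequence under each hypothesis: P(data | r = 1) = (1/5)(4/4)(3/3) = 1/5; P(data | r = 2) = (2/5)(3/4)(2/3) = 1/5; P(data | r = 4) = (4/5)(1/4)(0/3) = 0.
The prior-weighted likelihoods are 1/6 · 1/5 = 1/30, 2/3 · 1/5 = 2/15, 1/6 · 0 = 0; summing to 1/6.
Hence P(r = 2 | data) = (2/15) / (1/6) = 4/5.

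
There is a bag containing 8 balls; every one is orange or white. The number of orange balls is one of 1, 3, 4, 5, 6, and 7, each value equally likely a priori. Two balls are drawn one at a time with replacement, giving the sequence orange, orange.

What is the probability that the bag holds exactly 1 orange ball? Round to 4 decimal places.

For each hypothesis, P(data | H) works out to: P(data | r = 1) = (1/8)(1/8) = 1/64; P(data | r = 3) = (3/8)(3/8) = 9/64; P(data | r = 4) = (4/8)(4/8) = 1/4; P(data | r = 5) = (5/8)(5/8) = 25/64; P(data | r = 6) = (6/8)(6/8) = 9/16; P(data | r = 7) = (7/8)(7/8) = 49/64.
The prior-weighted likelihoods are 1/6 · 1/64 = 1/384, 1/6 · 9/64 = 3/128, 1/6 · 1/4 = 1/24, 1/6 · 25/64 = 25/384, 1/6 · 9/16 = 3/32, 1/6 · 49/64 = 49/384; summing to 17/48.
So P(r = 1 | data) = (1/384) / (17/48) = 1/136.

0.0074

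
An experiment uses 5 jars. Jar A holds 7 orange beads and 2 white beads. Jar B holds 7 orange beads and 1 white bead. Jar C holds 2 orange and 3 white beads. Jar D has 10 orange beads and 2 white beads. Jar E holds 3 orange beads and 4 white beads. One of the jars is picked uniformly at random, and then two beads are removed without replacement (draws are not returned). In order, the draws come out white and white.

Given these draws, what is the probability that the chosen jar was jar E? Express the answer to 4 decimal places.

0.4545

The likelihood of the observed sequence under each hypothesis: P(data | jar A) = (2/9)(1/8) = 0.027778; P(data | jar B) = (1/8)(0/7) = 0; P(data | jar C) = (3/5)(2/4) = 0.3; P(data | jar D) = (2/12)(1/11) = 0.015152; P(data | jar E) = (4/7)(3/6) = 0.28571.
Weighting by the prior gives 1/5 · 0.027778 = 0.0055556, 1/5 · 0 = 0, 1/5 · 0.3 = 0.06, 1/5 · 0.015152 = 0.0030303, 1/5 · 0.28571 = 0.057143; summing to 0.12573.
Therefore the posterior P(jar E | data) = (0.057143) / (0.12573) = 0.45449.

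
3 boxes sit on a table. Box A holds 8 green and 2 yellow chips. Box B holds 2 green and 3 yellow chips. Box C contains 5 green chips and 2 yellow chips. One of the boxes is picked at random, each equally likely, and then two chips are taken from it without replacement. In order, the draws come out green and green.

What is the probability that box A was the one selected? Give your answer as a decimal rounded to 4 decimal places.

For each hypothesis, P(data | H) works out to: P(data | box A) = (8/10)(7/9) = 28/45; P(data | box B) = (2/5)(1/4) = 1/10; P(data | box C) = (5/7)(4/6) = 10/21.
The prior-weighted likelihoods are 1/3 · 28/45 = 28/135, 1/3 · 1/10 = 1/30, 1/3 · 10/21 = 10/63; summing to 151/378.
Hence P(box A | data) = (28/135) / (151/378) = 392/755.

0.5192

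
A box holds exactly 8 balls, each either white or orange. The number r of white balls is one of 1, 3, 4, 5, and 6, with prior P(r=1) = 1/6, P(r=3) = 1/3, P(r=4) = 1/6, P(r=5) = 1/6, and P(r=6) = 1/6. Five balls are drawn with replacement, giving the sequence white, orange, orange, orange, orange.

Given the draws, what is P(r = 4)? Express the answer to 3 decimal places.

0.133

For each hypothesis, P(data | H) works out to: P(data | r = 1) = (1/8)(7/8)(7/8)(7/8)(7/8) = 0.073273; P(data | r = 3) = (3/8)(5/8)(5/8)(5/8)(5/8) = 0.05722; P(data | r = 4) = (4/8)(4/8)(4/8)(4/8)(4/8) = 0.03125; P(data | r = 5) = (5/8)(3/8)(3/8)(3/8)(3/8) = 0.01236; P(data | r = 6) = (6/8)(2/8)(2/8)(2/8)(2/8) = 0.0029297.
Multiplying each by its prior: 1/6 · 0.073273 = 0.012212, 1/3 · 0.05722 = 0.019073, 1/6 · 0.03125 = 0.0052083, 1/6 · 0.01236 = 0.0020599, 1/6 · 0.0029297 = 0.00048828; with total 0.039042.
Hence P(r = 4 | data) = (0.0052083) / (0.039042) = 0.1334.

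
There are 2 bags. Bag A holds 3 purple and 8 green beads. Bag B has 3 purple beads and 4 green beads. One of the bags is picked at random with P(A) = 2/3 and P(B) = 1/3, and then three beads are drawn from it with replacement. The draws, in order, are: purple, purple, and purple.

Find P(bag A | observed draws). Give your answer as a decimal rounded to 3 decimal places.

The likelihood of the observed sequence under each hypothesis: P(data | bag A) = (3/11)(3/11)(3/11) = 0.020285; P(data | bag B) = (3/7)(3/7)(3/7) = 0.078717.
Weighting by the prior gives 2/3 · 0.020285 = 0.013524, 1/3 · 0.078717 = 0.026239; these sum to 0.039763.
Therefore the posterior P(bag A | data) = (0.013524) / (0.039763) = 0.34011.

0.340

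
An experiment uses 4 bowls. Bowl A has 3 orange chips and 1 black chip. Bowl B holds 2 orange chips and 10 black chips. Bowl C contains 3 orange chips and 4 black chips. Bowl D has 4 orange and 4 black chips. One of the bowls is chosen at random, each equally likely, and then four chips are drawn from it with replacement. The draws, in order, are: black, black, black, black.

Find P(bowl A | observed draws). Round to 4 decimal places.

For each hypothesis, P(data | H) works out to: P(data | bowl A) = (1/4)(1/4)(1/4)(1/4) = 0.0039062; P(data | bowl B) = (10/12)(10/12)(10/12)(10/12) = 0.48225; P(data | bowl C) = (4/7)(4/7)(4/7)(4/7) = 0.10662; P(data | bowl D) = (4/8)(4/8)(4/8)(4/8) = 0.0625.
The prior-weighted likelihoods are 1/4 · 0.0039062 = 0.00097656, 1/4 · 0.48225 = 0.12056, 1/4 · 0.10662 = 0.026656, 1/4 · 0.0625 = 0.015625; summing to 0.16382.
Hence P(bowl A | data) = (0.00097656) / (0.16382) = 0.0059612.

0.0060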